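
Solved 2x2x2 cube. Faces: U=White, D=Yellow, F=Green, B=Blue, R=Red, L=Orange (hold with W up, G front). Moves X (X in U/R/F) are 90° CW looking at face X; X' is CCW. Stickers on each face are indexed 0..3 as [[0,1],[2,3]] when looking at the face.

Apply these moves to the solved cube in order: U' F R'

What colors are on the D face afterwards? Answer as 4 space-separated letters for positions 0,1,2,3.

Answer: R O Y O

Derivation:
After move 1 (U'): U=WWWW F=OOGG R=GGRR B=RRBB L=BBOO
After move 2 (F): F=GOGO U=WWOB R=WGWR D=RGYY L=BYOY
After move 3 (R'): R=GRWW U=WBOR F=GWGB D=ROYO B=YRGB
Query: D face = ROYO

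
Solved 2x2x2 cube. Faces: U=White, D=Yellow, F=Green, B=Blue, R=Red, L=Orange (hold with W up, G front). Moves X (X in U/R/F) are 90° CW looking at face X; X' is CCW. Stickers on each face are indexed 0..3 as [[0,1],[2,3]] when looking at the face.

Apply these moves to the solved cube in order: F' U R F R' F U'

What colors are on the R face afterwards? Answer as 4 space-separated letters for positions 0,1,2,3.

After move 1 (F'): F=GGGG U=WWRR R=YRYR D=OOYY L=OWOW
After move 2 (U): U=RWRW F=YRGG R=BBYR B=OWBB L=GGOW
After move 3 (R): R=YBRB U=RRRG F=YOGY D=OBYO B=WWWB
After move 4 (F): F=GYYO U=RRWG R=RBGB D=RYYO L=GOOB
After move 5 (R'): R=BBRG U=RWWW F=GRYG D=RYYO B=OWYB
After move 6 (F): F=YGGR U=RWBO R=WBWG D=RBYO L=GROY
After move 7 (U'): U=WORB F=GRGR R=YGWG B=WBYB L=OWOY
Query: R face = YGWG

Answer: Y G W G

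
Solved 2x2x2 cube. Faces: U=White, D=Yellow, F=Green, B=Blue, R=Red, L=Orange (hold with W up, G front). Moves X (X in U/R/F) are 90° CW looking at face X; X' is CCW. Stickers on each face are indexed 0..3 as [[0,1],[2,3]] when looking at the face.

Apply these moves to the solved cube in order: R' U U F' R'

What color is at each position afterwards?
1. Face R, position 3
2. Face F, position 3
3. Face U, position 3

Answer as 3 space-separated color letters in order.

After move 1 (R'): R=RRRR U=WBWB F=GWGW D=YGYG B=YBYB
After move 2 (U): U=WWBB F=RRGW R=YBRR B=OOYB L=GWOO
After move 3 (U): U=BWBW F=YBGW R=OORR B=GWYB L=RROO
After move 4 (F'): F=BWYG U=BWOR R=GOYR D=ROYG L=RWOB
After move 5 (R'): R=ORGY U=BYOG F=BWYR D=RWYG B=GWOB
Query 1: R[3] = Y
Query 2: F[3] = R
Query 3: U[3] = G

Answer: Y R G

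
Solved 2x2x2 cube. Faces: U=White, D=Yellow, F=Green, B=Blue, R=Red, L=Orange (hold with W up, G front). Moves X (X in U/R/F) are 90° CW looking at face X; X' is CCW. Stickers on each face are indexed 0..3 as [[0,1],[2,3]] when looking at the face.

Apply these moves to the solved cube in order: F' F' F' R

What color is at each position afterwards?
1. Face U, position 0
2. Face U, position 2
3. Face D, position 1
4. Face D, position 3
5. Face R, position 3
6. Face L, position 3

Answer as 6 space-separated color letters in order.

Answer: W O B B R Y

Derivation:
After move 1 (F'): F=GGGG U=WWRR R=YRYR D=OOYY L=OWOW
After move 2 (F'): F=GGGG U=WWYY R=OROR D=WWYY L=OROR
After move 3 (F'): F=GGGG U=WWOO R=WRWR D=RRYY L=OYOY
After move 4 (R): R=WWRR U=WGOG F=GRGY D=RBYB B=OBWB
Query 1: U[0] = W
Query 2: U[2] = O
Query 3: D[1] = B
Query 4: D[3] = B
Query 5: R[3] = R
Query 6: L[3] = Y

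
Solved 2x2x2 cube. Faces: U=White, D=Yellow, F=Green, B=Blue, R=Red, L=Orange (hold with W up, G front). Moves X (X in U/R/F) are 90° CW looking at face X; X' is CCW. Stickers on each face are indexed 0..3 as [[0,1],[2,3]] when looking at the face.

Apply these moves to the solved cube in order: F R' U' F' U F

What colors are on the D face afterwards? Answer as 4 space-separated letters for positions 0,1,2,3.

After move 1 (F): F=GGGG U=WWOO R=WRWR D=RRYY L=OYOY
After move 2 (R'): R=RRWW U=WBOB F=GWGO D=RGYG B=YBRB
After move 3 (U'): U=BBWO F=OYGO R=GWWW B=RRRB L=YBOY
After move 4 (F'): F=YOOG U=BBGW R=GWRW D=BYYG L=YOOW
After move 5 (U): U=GBWB F=GWOG R=RRRW B=YORB L=YOOW
After move 6 (F): F=OGGW U=GBWO R=WRBW D=RRYG L=YBOY
Query: D face = RRYG

Answer: R R Y G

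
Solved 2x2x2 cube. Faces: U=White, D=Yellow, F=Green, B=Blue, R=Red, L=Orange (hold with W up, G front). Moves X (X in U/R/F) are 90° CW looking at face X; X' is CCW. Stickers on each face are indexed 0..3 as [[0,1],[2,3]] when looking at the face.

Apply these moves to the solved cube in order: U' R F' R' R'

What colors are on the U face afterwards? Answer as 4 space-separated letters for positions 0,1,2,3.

After move 1 (U'): U=WWWW F=OOGG R=GGRR B=RRBB L=BBOO
After move 2 (R): R=RGRG U=WOWG F=OYGY D=YBYR B=WRWB
After move 3 (F'): F=YYOG U=WORR R=BGYG D=BOYR L=BGOW
After move 4 (R'): R=GGBY U=WWRW F=YOOR D=BYYG B=RROB
After move 5 (R'): R=GYGB U=WORR F=YWOW D=BOYR B=GRYB
Query: U face = WORR

Answer: W O R R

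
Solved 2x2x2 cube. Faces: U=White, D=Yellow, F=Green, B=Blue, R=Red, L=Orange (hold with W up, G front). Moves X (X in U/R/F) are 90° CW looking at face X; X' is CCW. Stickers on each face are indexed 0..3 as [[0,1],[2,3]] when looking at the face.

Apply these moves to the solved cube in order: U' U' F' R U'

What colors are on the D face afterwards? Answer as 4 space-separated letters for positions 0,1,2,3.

After move 1 (U'): U=WWWW F=OOGG R=GGRR B=RRBB L=BBOO
After move 2 (U'): U=WWWW F=BBGG R=OORR B=GGBB L=RROO
After move 3 (F'): F=BGBG U=WWOR R=YOYR D=ROYY L=RWOW
After move 4 (R): R=YYRO U=WGOG F=BOBY D=RBYG B=RGWB
After move 5 (U'): U=GGWO F=RWBY R=BORO B=YYWB L=RGOW
Query: D face = RBYG

Answer: R B Y G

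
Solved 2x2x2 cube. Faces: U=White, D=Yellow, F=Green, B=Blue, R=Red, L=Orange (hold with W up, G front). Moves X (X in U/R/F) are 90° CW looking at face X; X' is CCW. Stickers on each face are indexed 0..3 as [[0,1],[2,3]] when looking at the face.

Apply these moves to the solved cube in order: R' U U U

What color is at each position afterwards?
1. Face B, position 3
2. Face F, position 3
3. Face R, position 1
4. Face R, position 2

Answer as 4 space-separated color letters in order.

Answer: B W W R

Derivation:
After move 1 (R'): R=RRRR U=WBWB F=GWGW D=YGYG B=YBYB
After move 2 (U): U=WWBB F=RRGW R=YBRR B=OOYB L=GWOO
After move 3 (U): U=BWBW F=YBGW R=OORR B=GWYB L=RROO
After move 4 (U): U=BBWW F=OOGW R=GWRR B=RRYB L=YBOO
Query 1: B[3] = B
Query 2: F[3] = W
Query 3: R[1] = W
Query 4: R[2] = R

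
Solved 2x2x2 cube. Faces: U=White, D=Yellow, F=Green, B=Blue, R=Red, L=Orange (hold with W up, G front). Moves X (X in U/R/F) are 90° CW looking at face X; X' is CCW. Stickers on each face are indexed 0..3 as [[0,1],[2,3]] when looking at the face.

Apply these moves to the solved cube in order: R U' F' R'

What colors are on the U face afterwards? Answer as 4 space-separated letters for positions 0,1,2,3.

Answer: G W G R

Derivation:
After move 1 (R): R=RRRR U=WGWG F=GYGY D=YBYB B=WBWB
After move 2 (U'): U=GGWW F=OOGY R=GYRR B=RRWB L=WBOO
After move 3 (F'): F=OYOG U=GGGR R=BYYR D=BOYB L=WWOW
After move 4 (R'): R=YRBY U=GWGR F=OGOR D=BYYG B=BROB
Query: U face = GWGR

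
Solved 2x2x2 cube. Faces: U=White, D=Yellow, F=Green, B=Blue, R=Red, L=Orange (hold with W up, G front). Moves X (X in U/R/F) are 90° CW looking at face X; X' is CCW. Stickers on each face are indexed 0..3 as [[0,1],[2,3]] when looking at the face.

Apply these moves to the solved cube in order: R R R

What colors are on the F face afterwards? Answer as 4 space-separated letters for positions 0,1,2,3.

After move 1 (R): R=RRRR U=WGWG F=GYGY D=YBYB B=WBWB
After move 2 (R): R=RRRR U=WYWY F=GBGB D=YWYW B=GBGB
After move 3 (R): R=RRRR U=WBWB F=GWGW D=YGYG B=YBYB
Query: F face = GWGW

Answer: G W G W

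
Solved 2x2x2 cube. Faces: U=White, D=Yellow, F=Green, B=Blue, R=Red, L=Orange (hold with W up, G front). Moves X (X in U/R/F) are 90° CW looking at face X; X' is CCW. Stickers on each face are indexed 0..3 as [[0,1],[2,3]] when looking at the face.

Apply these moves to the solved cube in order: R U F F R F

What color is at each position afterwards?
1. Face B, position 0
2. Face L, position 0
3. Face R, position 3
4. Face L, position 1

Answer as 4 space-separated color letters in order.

After move 1 (R): R=RRRR U=WGWG F=GYGY D=YBYB B=WBWB
After move 2 (U): U=WWGG F=RRGY R=WBRR B=OOWB L=GYOO
After move 3 (F): F=GRYR U=WWOY R=GBGR D=RWYB L=GYOB
After move 4 (F): F=YGRR U=WWBY R=OBYR D=GGYB L=GROW
After move 5 (R): R=YORB U=WGBR F=YGRB D=GWYO B=YOWB
After move 6 (F): F=RYBG U=WGWR R=BORB D=RYYO L=GGOW
Query 1: B[0] = Y
Query 2: L[0] = G
Query 3: R[3] = B
Query 4: L[1] = G

Answer: Y G B G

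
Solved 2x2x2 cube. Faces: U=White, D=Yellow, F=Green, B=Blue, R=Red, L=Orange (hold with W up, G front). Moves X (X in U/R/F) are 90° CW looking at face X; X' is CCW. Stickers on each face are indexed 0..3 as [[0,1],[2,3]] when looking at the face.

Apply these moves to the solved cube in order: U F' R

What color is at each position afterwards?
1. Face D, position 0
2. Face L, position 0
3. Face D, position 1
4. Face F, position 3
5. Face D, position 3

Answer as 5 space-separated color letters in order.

After move 1 (U): U=WWWW F=RRGG R=BBRR B=OOBB L=GGOO
After move 2 (F'): F=RGRG U=WWBR R=YBYR D=GOYY L=GWOW
After move 3 (R): R=YYRB U=WGBG F=RORY D=GBYO B=ROWB
Query 1: D[0] = G
Query 2: L[0] = G
Query 3: D[1] = B
Query 4: F[3] = Y
Query 5: D[3] = O

Answer: G G B Y O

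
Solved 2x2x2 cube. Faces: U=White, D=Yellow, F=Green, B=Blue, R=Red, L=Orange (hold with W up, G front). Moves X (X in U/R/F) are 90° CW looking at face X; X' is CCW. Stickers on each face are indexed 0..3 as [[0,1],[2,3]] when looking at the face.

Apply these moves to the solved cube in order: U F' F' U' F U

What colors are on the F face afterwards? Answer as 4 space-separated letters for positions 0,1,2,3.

After move 1 (U): U=WWWW F=RRGG R=BBRR B=OOBB L=GGOO
After move 2 (F'): F=RGRG U=WWBR R=YBYR D=GOYY L=GWOW
After move 3 (F'): F=GGRR U=WWYY R=OBGR D=WWYY L=GROB
After move 4 (U'): U=WYWY F=GRRR R=GGGR B=OBBB L=OOOB
After move 5 (F): F=RGRR U=WYBO R=WGYR D=GGYY L=OWOW
After move 6 (U): U=BWOY F=WGRR R=OBYR B=OWBB L=RGOW
Query: F face = WGRR

Answer: W G R R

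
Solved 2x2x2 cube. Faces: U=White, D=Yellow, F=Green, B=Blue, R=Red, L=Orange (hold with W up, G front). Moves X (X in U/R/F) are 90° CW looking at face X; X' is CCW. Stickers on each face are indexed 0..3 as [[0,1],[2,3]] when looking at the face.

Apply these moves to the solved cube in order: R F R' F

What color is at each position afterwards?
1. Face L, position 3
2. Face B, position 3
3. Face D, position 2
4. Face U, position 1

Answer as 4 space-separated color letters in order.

After move 1 (R): R=RRRR U=WGWG F=GYGY D=YBYB B=WBWB
After move 2 (F): F=GGYY U=WGOO R=WRGR D=RRYB L=OYOB
After move 3 (R'): R=RRWG U=WWOW F=GGYO D=RGYY B=BBRB
After move 4 (F): F=YGOG U=WWBY R=ORWG D=WRYY L=OROG
Query 1: L[3] = G
Query 2: B[3] = B
Query 3: D[2] = Y
Query 4: U[1] = W

Answer: G B Y W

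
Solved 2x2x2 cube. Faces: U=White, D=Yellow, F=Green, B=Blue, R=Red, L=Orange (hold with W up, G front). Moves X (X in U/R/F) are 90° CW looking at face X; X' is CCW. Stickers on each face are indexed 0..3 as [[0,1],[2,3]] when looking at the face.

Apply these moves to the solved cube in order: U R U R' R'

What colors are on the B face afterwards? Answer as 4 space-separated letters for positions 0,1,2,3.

After move 1 (U): U=WWWW F=RRGG R=BBRR B=OOBB L=GGOO
After move 2 (R): R=RBRB U=WRWG F=RYGY D=YBYO B=WOWB
After move 3 (U): U=WWGR F=RBGY R=WORB B=GGWB L=RYOO
After move 4 (R'): R=OBWR U=WWGG F=RWGR D=YBYY B=OGBB
After move 5 (R'): R=BROW U=WBGO F=RWGG D=YWYR B=YGBB
Query: B face = YGBB

Answer: Y G B B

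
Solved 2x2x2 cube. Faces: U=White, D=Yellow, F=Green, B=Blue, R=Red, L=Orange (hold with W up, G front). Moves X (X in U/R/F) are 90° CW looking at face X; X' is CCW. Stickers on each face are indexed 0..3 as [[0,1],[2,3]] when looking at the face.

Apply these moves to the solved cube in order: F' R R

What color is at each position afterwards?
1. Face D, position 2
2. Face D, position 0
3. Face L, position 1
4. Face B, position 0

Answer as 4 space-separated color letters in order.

Answer: Y O W G

Derivation:
After move 1 (F'): F=GGGG U=WWRR R=YRYR D=OOYY L=OWOW
After move 2 (R): R=YYRR U=WGRG F=GOGY D=OBYB B=RBWB
After move 3 (R): R=RYRY U=WORY F=GBGB D=OWYR B=GBGB
Query 1: D[2] = Y
Query 2: D[0] = O
Query 3: L[1] = W
Query 4: B[0] = G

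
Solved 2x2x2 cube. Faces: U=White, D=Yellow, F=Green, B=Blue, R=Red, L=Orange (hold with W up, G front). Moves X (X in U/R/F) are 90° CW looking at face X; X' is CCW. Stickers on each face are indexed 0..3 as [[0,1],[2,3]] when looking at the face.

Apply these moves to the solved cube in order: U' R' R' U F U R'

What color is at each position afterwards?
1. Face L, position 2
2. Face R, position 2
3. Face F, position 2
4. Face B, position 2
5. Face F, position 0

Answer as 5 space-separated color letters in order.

Answer: O B R G Y

Derivation:
After move 1 (U'): U=WWWW F=OOGG R=GGRR B=RRBB L=BBOO
After move 2 (R'): R=GRGR U=WBWR F=OWGW D=YOYG B=YRYB
After move 3 (R'): R=RRGG U=WYWY F=OBGR D=YWYW B=GROB
After move 4 (U): U=WWYY F=RRGR R=GRGG B=BBOB L=OBOO
After move 5 (F): F=GRRR U=WWOB R=YRYG D=GGYW L=OYOW
After move 6 (U): U=OWBW F=YRRR R=BBYG B=OYOB L=GROW
After move 7 (R'): R=BGBY U=OOBO F=YWRW D=GRYR B=WYGB
Query 1: L[2] = O
Query 2: R[2] = B
Query 3: F[2] = R
Query 4: B[2] = G
Query 5: F[0] = Y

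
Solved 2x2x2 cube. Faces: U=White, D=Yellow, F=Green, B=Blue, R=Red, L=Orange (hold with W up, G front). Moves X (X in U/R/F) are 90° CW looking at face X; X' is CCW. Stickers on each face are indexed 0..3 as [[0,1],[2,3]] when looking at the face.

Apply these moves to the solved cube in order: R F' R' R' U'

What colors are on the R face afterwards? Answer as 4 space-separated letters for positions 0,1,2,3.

Answer: Y W R B

Derivation:
After move 1 (R): R=RRRR U=WGWG F=GYGY D=YBYB B=WBWB
After move 2 (F'): F=YYGG U=WGRR R=BRYR D=OOYB L=OGOW
After move 3 (R'): R=RRBY U=WWRW F=YGGR D=OYYG B=BBOB
After move 4 (R'): R=RYRB U=WORB F=YWGW D=OGYR B=GBYB
After move 5 (U'): U=OBWR F=OGGW R=YWRB B=RYYB L=GBOW
Query: R face = YWRB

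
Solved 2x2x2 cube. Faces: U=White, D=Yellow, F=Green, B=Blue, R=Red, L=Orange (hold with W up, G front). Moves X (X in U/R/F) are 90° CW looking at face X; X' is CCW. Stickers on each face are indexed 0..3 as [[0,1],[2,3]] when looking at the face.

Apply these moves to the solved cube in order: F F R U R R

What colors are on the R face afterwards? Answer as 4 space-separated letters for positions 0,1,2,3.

After move 1 (F): F=GGGG U=WWOO R=WRWR D=RRYY L=OYOY
After move 2 (F): F=GGGG U=WWYY R=OROR D=WWYY L=OROR
After move 3 (R): R=OORR U=WGYG F=GWGY D=WBYB B=YBWB
After move 4 (U): U=YWGG F=OOGY R=YBRR B=ORWB L=GWOR
After move 5 (R): R=RYRB U=YOGY F=OBGB D=WWYO B=GRWB
After move 6 (R): R=RRBY U=YBGB F=OWGO D=WWYG B=YROB
Query: R face = RRBY

Answer: R R B Y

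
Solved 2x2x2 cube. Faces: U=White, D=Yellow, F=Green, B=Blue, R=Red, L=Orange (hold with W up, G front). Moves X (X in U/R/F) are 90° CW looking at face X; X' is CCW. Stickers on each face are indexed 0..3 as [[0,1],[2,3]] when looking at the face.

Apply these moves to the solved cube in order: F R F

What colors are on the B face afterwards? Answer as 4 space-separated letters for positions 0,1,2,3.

Answer: O B W B

Derivation:
After move 1 (F): F=GGGG U=WWOO R=WRWR D=RRYY L=OYOY
After move 2 (R): R=WWRR U=WGOG F=GRGY D=RBYB B=OBWB
After move 3 (F): F=GGYR U=WGYY R=OWGR D=RWYB L=OROB
Query: B face = OBWB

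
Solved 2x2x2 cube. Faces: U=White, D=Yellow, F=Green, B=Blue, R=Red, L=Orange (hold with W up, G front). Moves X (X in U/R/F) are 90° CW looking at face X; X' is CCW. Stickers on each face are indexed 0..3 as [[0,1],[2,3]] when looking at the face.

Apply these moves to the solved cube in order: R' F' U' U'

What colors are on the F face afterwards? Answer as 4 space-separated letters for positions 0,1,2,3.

Answer: Y B G G

Derivation:
After move 1 (R'): R=RRRR U=WBWB F=GWGW D=YGYG B=YBYB
After move 2 (F'): F=WWGG U=WBRR R=GRYR D=OOYG L=OBOW
After move 3 (U'): U=BRWR F=OBGG R=WWYR B=GRYB L=YBOW
After move 4 (U'): U=RRBW F=YBGG R=OBYR B=WWYB L=GROW
Query: F face = YBGG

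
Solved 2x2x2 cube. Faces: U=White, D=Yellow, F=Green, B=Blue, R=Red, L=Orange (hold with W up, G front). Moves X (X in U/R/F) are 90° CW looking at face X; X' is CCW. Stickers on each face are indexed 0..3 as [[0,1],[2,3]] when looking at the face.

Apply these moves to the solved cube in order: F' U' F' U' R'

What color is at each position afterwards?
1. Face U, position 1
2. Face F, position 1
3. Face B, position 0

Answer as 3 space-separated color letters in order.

After move 1 (F'): F=GGGG U=WWRR R=YRYR D=OOYY L=OWOW
After move 2 (U'): U=WRWR F=OWGG R=GGYR B=YRBB L=BBOW
After move 3 (F'): F=WGOG U=WRGY R=OGOR D=BWYY L=BROW
After move 4 (U'): U=RYWG F=BROG R=WGOR B=OGBB L=YROW
After move 5 (R'): R=GRWO U=RBWO F=BYOG D=BRYG B=YGWB
Query 1: U[1] = B
Query 2: F[1] = Y
Query 3: B[0] = Y

Answer: B Y Y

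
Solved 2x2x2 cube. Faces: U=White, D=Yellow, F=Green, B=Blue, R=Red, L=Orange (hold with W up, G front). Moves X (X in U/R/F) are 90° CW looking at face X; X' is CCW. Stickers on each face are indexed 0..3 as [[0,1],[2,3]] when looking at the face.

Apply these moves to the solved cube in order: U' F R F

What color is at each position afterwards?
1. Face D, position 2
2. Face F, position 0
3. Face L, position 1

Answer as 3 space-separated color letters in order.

Answer: Y G R

Derivation:
After move 1 (U'): U=WWWW F=OOGG R=GGRR B=RRBB L=BBOO
After move 2 (F): F=GOGO U=WWOB R=WGWR D=RGYY L=BYOY
After move 3 (R): R=WWRG U=WOOO F=GGGY D=RBYR B=BRWB
After move 4 (F): F=GGYG U=WOYY R=OWOG D=RWYR L=BROB
Query 1: D[2] = Y
Query 2: F[0] = G
Query 3: L[1] = R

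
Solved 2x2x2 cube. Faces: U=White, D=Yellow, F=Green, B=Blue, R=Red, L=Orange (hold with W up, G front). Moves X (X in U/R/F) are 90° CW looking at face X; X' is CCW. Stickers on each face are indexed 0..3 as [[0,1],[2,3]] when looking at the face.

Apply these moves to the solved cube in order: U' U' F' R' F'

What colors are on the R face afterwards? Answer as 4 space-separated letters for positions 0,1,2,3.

Answer: G R R Y

Derivation:
After move 1 (U'): U=WWWW F=OOGG R=GGRR B=RRBB L=BBOO
After move 2 (U'): U=WWWW F=BBGG R=OORR B=GGBB L=RROO
After move 3 (F'): F=BGBG U=WWOR R=YOYR D=ROYY L=RWOW
After move 4 (R'): R=ORYY U=WBOG F=BWBR D=RGYG B=YGOB
After move 5 (F'): F=WRBB U=WBOY R=GRRY D=WWYG L=RGOO
Query: R face = GRRY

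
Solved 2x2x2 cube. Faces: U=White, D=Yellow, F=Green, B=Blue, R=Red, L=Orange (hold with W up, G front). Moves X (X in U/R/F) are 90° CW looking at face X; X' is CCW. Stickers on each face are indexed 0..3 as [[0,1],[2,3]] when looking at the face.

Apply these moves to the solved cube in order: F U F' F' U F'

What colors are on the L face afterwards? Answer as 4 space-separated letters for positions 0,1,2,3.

After move 1 (F): F=GGGG U=WWOO R=WRWR D=RRYY L=OYOY
After move 2 (U): U=OWOW F=WRGG R=BBWR B=OYBB L=GGOY
After move 3 (F'): F=RGWG U=OWBW R=RBRR D=GYYY L=GWOO
After move 4 (F'): F=GGRW U=OWRR R=YBGR D=WOYY L=GWOB
After move 5 (U): U=RORW F=YBRW R=OYGR B=GWBB L=GGOB
After move 6 (F'): F=BWYR U=ROOG R=OYWR D=GBYY L=GWOR
Query: L face = GWOR

Answer: G W O R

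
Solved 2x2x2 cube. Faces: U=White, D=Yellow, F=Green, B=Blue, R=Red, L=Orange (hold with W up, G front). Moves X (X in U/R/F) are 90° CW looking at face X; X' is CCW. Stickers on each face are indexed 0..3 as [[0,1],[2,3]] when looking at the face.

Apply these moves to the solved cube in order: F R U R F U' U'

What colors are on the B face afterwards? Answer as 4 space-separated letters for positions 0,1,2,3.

Answer: G W W B

Derivation:
After move 1 (F): F=GGGG U=WWOO R=WRWR D=RRYY L=OYOY
After move 2 (R): R=WWRR U=WGOG F=GRGY D=RBYB B=OBWB
After move 3 (U): U=OWGG F=WWGY R=OBRR B=OYWB L=GROY
After move 4 (R): R=RORB U=OWGY F=WBGB D=RWYO B=GYWB
After move 5 (F): F=GWBB U=OWYR R=GOYB D=RRYO L=GROW
After move 6 (U'): U=WROY F=GRBB R=GWYB B=GOWB L=GYOW
After move 7 (U'): U=RYWO F=GYBB R=GRYB B=GWWB L=GOOW
Query: B face = GWWB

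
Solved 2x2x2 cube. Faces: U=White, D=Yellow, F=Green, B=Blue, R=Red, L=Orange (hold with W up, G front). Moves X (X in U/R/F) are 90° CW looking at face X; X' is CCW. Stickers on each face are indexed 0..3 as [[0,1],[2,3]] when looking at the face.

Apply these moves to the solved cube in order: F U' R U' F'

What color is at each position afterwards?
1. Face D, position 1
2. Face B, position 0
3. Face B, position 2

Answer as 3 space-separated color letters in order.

After move 1 (F): F=GGGG U=WWOO R=WRWR D=RRYY L=OYOY
After move 2 (U'): U=WOWO F=OYGG R=GGWR B=WRBB L=BBOY
After move 3 (R): R=WGRG U=WYWG F=ORGY D=RBYW B=OROB
After move 4 (U'): U=YGWW F=BBGY R=ORRG B=WGOB L=OROY
After move 5 (F'): F=BYBG U=YGOR R=BRRG D=RYYW L=OWOW
Query 1: D[1] = Y
Query 2: B[0] = W
Query 3: B[2] = O

Answer: Y W O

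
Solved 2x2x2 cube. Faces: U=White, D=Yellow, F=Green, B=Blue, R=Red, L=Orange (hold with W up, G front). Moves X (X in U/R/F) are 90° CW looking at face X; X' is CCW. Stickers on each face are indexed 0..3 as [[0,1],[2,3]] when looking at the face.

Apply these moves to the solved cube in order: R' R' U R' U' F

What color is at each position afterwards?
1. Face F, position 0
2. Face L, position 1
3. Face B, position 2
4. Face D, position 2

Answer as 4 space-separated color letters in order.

After move 1 (R'): R=RRRR U=WBWB F=GWGW D=YGYG B=YBYB
After move 2 (R'): R=RRRR U=WYWY F=GBGB D=YWYW B=GBGB
After move 3 (U): U=WWYY F=RRGB R=GBRR B=OOGB L=GBOO
After move 4 (R'): R=BRGR U=WGYO F=RWGY D=YRYB B=WOWB
After move 5 (U'): U=GOWY F=GBGY R=RWGR B=BRWB L=WOOO
After move 6 (F): F=GGYB U=GOOO R=WWYR D=GRYB L=WYOR
Query 1: F[0] = G
Query 2: L[1] = Y
Query 3: B[2] = W
Query 4: D[2] = Y

Answer: G Y W Y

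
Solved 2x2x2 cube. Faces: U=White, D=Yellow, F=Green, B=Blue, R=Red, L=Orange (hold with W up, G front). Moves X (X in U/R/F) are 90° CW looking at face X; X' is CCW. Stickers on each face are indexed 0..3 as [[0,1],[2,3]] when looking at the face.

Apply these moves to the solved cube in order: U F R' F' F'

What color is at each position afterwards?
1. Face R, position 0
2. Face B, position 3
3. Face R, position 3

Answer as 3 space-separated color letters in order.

Answer: Y B W

Derivation:
After move 1 (U): U=WWWW F=RRGG R=BBRR B=OOBB L=GGOO
After move 2 (F): F=GRGR U=WWOG R=WBWR D=RBYY L=GYOY
After move 3 (R'): R=BRWW U=WBOO F=GWGG D=RRYR B=YOBB
After move 4 (F'): F=WGGG U=WBBW R=RRRW D=YYYR L=GOOO
After move 5 (F'): F=GGWG U=WBRR R=YRYW D=OOYR L=GWOB
Query 1: R[0] = Y
Query 2: B[3] = B
Query 3: R[3] = W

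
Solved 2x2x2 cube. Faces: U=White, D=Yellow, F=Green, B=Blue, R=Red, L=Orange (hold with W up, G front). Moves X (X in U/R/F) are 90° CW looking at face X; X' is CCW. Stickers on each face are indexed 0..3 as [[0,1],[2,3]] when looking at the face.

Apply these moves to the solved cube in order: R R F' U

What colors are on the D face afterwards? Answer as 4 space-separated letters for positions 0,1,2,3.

Answer: O O Y W

Derivation:
After move 1 (R): R=RRRR U=WGWG F=GYGY D=YBYB B=WBWB
After move 2 (R): R=RRRR U=WYWY F=GBGB D=YWYW B=GBGB
After move 3 (F'): F=BBGG U=WYRR R=WRYR D=OOYW L=OYOW
After move 4 (U): U=RWRY F=WRGG R=GBYR B=OYGB L=BBOW
Query: D face = OOYW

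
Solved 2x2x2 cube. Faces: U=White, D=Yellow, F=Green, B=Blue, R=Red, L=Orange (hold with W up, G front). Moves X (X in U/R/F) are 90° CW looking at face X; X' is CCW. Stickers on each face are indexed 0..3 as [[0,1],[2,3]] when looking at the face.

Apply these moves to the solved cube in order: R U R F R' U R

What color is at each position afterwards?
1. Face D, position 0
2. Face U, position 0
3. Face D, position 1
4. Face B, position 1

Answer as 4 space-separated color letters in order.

Answer: R O R Y

Derivation:
After move 1 (R): R=RRRR U=WGWG F=GYGY D=YBYB B=WBWB
After move 2 (U): U=WWGG F=RRGY R=WBRR B=OOWB L=GYOO
After move 3 (R): R=RWRB U=WRGY F=RBGB D=YWYO B=GOWB
After move 4 (F): F=GRBB U=WROY R=GWYB D=RRYO L=GYOW
After move 5 (R'): R=WBGY U=WWOG F=GRBY D=RRYB B=OORB
After move 6 (U): U=OWGW F=WBBY R=OOGY B=GYRB L=GROW
After move 7 (R): R=GOYO U=OBGY F=WRBB D=RRYG B=WYWB
Query 1: D[0] = R
Query 2: U[0] = O
Query 3: D[1] = R
Query 4: B[1] = Y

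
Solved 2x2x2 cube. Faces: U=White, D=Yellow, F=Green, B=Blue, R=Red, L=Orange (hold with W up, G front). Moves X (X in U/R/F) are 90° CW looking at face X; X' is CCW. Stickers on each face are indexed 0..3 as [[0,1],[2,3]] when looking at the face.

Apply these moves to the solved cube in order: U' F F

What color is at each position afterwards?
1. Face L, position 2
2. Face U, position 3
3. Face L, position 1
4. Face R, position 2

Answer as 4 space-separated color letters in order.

Answer: O Y R B

Derivation:
After move 1 (U'): U=WWWW F=OOGG R=GGRR B=RRBB L=BBOO
After move 2 (F): F=GOGO U=WWOB R=WGWR D=RGYY L=BYOY
After move 3 (F): F=GGOO U=WWYY R=OGBR D=WWYY L=BROG
Query 1: L[2] = O
Query 2: U[3] = Y
Query 3: L[1] = R
Query 4: R[2] = B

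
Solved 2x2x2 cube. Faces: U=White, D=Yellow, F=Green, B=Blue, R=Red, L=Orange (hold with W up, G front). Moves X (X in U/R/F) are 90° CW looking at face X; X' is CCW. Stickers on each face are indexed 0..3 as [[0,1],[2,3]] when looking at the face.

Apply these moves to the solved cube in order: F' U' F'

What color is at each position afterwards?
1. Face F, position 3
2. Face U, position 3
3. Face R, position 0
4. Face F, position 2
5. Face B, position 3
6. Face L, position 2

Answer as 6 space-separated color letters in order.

After move 1 (F'): F=GGGG U=WWRR R=YRYR D=OOYY L=OWOW
After move 2 (U'): U=WRWR F=OWGG R=GGYR B=YRBB L=BBOW
After move 3 (F'): F=WGOG U=WRGY R=OGOR D=BWYY L=BROW
Query 1: F[3] = G
Query 2: U[3] = Y
Query 3: R[0] = O
Query 4: F[2] = O
Query 5: B[3] = B
Query 6: L[2] = O

Answer: G Y O O B O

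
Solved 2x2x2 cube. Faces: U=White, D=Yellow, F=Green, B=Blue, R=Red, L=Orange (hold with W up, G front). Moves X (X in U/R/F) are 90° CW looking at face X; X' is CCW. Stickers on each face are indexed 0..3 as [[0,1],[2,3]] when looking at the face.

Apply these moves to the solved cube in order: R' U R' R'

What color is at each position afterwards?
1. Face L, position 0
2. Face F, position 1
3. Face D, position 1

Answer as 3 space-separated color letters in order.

After move 1 (R'): R=RRRR U=WBWB F=GWGW D=YGYG B=YBYB
After move 2 (U): U=WWBB F=RRGW R=YBRR B=OOYB L=GWOO
After move 3 (R'): R=BRYR U=WYBO F=RWGB D=YRYW B=GOGB
After move 4 (R'): R=RRBY U=WGBG F=RYGO D=YWYB B=WORB
Query 1: L[0] = G
Query 2: F[1] = Y
Query 3: D[1] = W

Answer: G Y W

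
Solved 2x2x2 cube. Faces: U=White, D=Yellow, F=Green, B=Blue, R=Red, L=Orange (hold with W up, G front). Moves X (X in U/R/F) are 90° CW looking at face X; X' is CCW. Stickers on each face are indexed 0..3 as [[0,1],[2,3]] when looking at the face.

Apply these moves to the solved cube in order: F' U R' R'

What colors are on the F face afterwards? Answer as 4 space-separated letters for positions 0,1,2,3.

After move 1 (F'): F=GGGG U=WWRR R=YRYR D=OOYY L=OWOW
After move 2 (U): U=RWRW F=YRGG R=BBYR B=OWBB L=GGOW
After move 3 (R'): R=BRBY U=RBRO F=YWGW D=ORYG B=YWOB
After move 4 (R'): R=RYBB U=RORY F=YBGO D=OWYW B=GWRB
Query: F face = YBGO

Answer: Y B G O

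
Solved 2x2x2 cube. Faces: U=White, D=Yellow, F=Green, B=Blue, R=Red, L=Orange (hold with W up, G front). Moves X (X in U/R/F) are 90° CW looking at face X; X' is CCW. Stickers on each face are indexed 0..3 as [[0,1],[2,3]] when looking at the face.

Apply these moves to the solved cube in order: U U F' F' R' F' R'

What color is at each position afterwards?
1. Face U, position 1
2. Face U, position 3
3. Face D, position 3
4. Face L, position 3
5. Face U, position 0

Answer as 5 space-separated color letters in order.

Answer: W Y B Y W

Derivation:
After move 1 (U): U=WWWW F=RRGG R=BBRR B=OOBB L=GGOO
After move 2 (U): U=WWWW F=BBGG R=OORR B=GGBB L=RROO
After move 3 (F'): F=BGBG U=WWOR R=YOYR D=ROYY L=RWOW
After move 4 (F'): F=GGBB U=WWYY R=OORR D=WWYY L=RROO
After move 5 (R'): R=OROR U=WBYG F=GWBY D=WGYB B=YGWB
After move 6 (F'): F=WYGB U=WBOO R=GRWR D=ROYB L=RGOY
After move 7 (R'): R=RRGW U=WWOY F=WBGO D=RYYB B=BGOB
Query 1: U[1] = W
Query 2: U[3] = Y
Query 3: D[3] = B
Query 4: L[3] = Y
Query 5: U[0] = W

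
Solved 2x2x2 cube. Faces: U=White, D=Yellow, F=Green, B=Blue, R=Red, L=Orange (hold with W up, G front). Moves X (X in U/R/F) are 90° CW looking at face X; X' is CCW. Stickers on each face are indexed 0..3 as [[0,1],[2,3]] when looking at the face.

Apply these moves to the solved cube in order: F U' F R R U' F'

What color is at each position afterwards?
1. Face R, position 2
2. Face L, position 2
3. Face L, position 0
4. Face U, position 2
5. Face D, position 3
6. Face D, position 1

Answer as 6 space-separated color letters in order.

After move 1 (F): F=GGGG U=WWOO R=WRWR D=RRYY L=OYOY
After move 2 (U'): U=WOWO F=OYGG R=GGWR B=WRBB L=BBOY
After move 3 (F): F=GOGY U=WOYB R=WGOR D=WGYY L=BROR
After move 4 (R): R=OWRG U=WOYY F=GGGY D=WBYW B=BROB
After move 5 (R): R=ROGW U=WGYY F=GBGW D=WOYB B=YROB
After move 6 (U'): U=GYWY F=BRGW R=GBGW B=ROOB L=YROR
After move 7 (F'): F=RWBG U=GYGG R=OBWW D=RRYB L=YYOW
Query 1: R[2] = W
Query 2: L[2] = O
Query 3: L[0] = Y
Query 4: U[2] = G
Query 5: D[3] = B
Query 6: D[1] = R

Answer: W O Y G B R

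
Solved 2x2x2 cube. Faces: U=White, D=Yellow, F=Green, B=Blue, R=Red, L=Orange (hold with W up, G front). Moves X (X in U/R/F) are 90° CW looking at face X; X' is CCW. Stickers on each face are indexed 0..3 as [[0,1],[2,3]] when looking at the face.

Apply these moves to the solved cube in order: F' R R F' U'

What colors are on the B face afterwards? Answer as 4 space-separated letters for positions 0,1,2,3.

Answer: W Y G B

Derivation:
After move 1 (F'): F=GGGG U=WWRR R=YRYR D=OOYY L=OWOW
After move 2 (R): R=YYRR U=WGRG F=GOGY D=OBYB B=RBWB
After move 3 (R): R=RYRY U=WORY F=GBGB D=OWYR B=GBGB
After move 4 (F'): F=BBGG U=WORR R=WYOY D=WWYR L=OYOR
After move 5 (U'): U=ORWR F=OYGG R=BBOY B=WYGB L=GBOR
Query: B face = WYGB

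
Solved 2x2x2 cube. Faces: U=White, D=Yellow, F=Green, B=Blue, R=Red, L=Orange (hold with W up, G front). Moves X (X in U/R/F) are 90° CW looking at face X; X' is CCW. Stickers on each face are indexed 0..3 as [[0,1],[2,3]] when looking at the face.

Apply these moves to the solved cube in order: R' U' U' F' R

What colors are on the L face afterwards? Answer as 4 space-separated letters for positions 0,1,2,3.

After move 1 (R'): R=RRRR U=WBWB F=GWGW D=YGYG B=YBYB
After move 2 (U'): U=BBWW F=OOGW R=GWRR B=RRYB L=YBOO
After move 3 (U'): U=BWBW F=YBGW R=OORR B=GWYB L=RROO
After move 4 (F'): F=BWYG U=BWOR R=GOYR D=ROYG L=RWOB
After move 5 (R): R=YGRO U=BWOG F=BOYG D=RYYG B=RWWB
Query: L face = RWOB

Answer: R W O B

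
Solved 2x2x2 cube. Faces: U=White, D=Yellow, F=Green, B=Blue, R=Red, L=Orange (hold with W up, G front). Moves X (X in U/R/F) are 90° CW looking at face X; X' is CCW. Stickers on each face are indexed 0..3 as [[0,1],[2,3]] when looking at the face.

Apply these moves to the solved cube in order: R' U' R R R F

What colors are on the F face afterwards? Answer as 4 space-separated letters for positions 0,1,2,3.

After move 1 (R'): R=RRRR U=WBWB F=GWGW D=YGYG B=YBYB
After move 2 (U'): U=BBWW F=OOGW R=GWRR B=RRYB L=YBOO
After move 3 (R): R=RGRW U=BOWW F=OGGG D=YYYR B=WRBB
After move 4 (R): R=RRWG U=BGWG F=OYGR D=YBYW B=WROB
After move 5 (R): R=WRGR U=BYWR F=OBGW D=YOYW B=GRGB
After move 6 (F): F=GOWB U=BYOB R=WRRR D=GWYW L=YYOO
Query: F face = GOWB

Answer: G O W B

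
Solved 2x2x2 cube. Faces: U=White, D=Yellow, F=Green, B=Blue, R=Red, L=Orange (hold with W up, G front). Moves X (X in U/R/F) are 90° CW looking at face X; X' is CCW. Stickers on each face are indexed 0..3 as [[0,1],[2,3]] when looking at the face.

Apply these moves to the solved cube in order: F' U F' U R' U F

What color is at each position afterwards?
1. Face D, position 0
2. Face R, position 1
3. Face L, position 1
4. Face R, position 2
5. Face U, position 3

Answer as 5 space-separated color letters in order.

After move 1 (F'): F=GGGG U=WWRR R=YRYR D=OOYY L=OWOW
After move 2 (U): U=RWRW F=YRGG R=BBYR B=OWBB L=GGOW
After move 3 (F'): F=RGYG U=RWBY R=OBOR D=GWYY L=GWOR
After move 4 (U): U=BRYW F=OBYG R=OWOR B=GWBB L=RGOR
After move 5 (R'): R=WROO U=BBYG F=ORYW D=GBYG B=YWWB
After move 6 (U): U=YBGB F=WRYW R=YWOO B=RGWB L=OROR
After move 7 (F): F=YWWR U=YBRR R=GWBO D=OYYG L=OGOB
Query 1: D[0] = O
Query 2: R[1] = W
Query 3: L[1] = G
Query 4: R[2] = B
Query 5: U[3] = R

Answer: O W G B R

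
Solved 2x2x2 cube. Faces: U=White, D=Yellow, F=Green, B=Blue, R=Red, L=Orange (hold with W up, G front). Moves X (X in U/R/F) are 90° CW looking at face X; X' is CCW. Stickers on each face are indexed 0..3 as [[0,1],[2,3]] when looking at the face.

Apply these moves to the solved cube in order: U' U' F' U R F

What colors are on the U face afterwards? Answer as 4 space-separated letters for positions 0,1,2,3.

After move 1 (U'): U=WWWW F=OOGG R=GGRR B=RRBB L=BBOO
After move 2 (U'): U=WWWW F=BBGG R=OORR B=GGBB L=RROO
After move 3 (F'): F=BGBG U=WWOR R=YOYR D=ROYY L=RWOW
After move 4 (U): U=OWRW F=YOBG R=GGYR B=RWBB L=BGOW
After move 5 (R): R=YGRG U=OORG F=YOBY D=RBYR B=WWWB
After move 6 (F): F=BYYO U=OOWG R=RGGG D=RYYR L=BROB
Query: U face = OOWG

Answer: O O W G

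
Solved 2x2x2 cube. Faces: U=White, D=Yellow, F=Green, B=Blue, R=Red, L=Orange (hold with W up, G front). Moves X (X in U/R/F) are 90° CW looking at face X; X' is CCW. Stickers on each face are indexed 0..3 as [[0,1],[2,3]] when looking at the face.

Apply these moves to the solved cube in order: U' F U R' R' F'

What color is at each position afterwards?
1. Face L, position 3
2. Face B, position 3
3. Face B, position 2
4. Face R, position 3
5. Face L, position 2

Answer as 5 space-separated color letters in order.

After move 1 (U'): U=WWWW F=OOGG R=GGRR B=RRBB L=BBOO
After move 2 (F): F=GOGO U=WWOB R=WGWR D=RGYY L=BYOY
After move 3 (U): U=OWBW F=WGGO R=RRWR B=BYBB L=GOOY
After move 4 (R'): R=RRRW U=OBBB F=WWGW D=RGYO B=YYGB
After move 5 (R'): R=RWRR U=OGBY F=WBGB D=RWYW B=OYGB
After move 6 (F'): F=BBWG U=OGRR R=WWRR D=OYYW L=GYOB
Query 1: L[3] = B
Query 2: B[3] = B
Query 3: B[2] = G
Query 4: R[3] = R
Query 5: L[2] = O

Answer: B B G R O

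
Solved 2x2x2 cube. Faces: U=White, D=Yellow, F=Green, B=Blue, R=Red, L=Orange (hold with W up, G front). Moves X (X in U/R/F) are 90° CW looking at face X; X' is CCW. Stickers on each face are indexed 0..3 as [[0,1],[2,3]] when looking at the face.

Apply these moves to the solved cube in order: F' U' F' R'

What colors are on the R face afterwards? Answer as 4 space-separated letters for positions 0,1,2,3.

Answer: G R O O

Derivation:
After move 1 (F'): F=GGGG U=WWRR R=YRYR D=OOYY L=OWOW
After move 2 (U'): U=WRWR F=OWGG R=GGYR B=YRBB L=BBOW
After move 3 (F'): F=WGOG U=WRGY R=OGOR D=BWYY L=BROW
After move 4 (R'): R=GROO U=WBGY F=WROY D=BGYG B=YRWB
Query: R face = GROO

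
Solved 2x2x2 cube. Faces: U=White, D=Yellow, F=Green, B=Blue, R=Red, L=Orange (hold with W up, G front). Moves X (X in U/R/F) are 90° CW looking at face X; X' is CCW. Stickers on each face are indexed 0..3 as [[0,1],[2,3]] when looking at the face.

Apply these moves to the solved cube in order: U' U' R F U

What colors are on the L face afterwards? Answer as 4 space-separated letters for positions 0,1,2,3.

After move 1 (U'): U=WWWW F=OOGG R=GGRR B=RRBB L=BBOO
After move 2 (U'): U=WWWW F=BBGG R=OORR B=GGBB L=RROO
After move 3 (R): R=RORO U=WBWG F=BYGY D=YBYG B=WGWB
After move 4 (F): F=GBYY U=WBOR R=WOGO D=RRYG L=RYOB
After move 5 (U): U=OWRB F=WOYY R=WGGO B=RYWB L=GBOB
Query: L face = GBOB

Answer: G B O B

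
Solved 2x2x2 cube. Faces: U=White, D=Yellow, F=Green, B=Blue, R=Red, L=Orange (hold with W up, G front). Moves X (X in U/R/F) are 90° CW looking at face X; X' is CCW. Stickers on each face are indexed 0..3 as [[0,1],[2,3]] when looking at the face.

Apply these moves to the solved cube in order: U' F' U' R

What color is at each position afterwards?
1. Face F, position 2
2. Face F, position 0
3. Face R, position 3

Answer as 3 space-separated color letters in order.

After move 1 (U'): U=WWWW F=OOGG R=GGRR B=RRBB L=BBOO
After move 2 (F'): F=OGOG U=WWGR R=YGYR D=BOYY L=BWOW
After move 3 (U'): U=WRWG F=BWOG R=OGYR B=YGBB L=RROW
After move 4 (R): R=YORG U=WWWG F=BOOY D=BBYY B=GGRB
Query 1: F[2] = O
Query 2: F[0] = B
Query 3: R[3] = G

Answer: O B G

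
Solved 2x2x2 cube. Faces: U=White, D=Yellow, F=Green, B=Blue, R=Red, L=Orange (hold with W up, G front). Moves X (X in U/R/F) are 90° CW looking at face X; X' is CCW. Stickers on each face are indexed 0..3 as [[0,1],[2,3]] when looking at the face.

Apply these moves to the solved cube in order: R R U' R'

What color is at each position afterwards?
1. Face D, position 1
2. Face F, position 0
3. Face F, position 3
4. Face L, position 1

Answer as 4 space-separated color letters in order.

Answer: O O W B

Derivation:
After move 1 (R): R=RRRR U=WGWG F=GYGY D=YBYB B=WBWB
After move 2 (R): R=RRRR U=WYWY F=GBGB D=YWYW B=GBGB
After move 3 (U'): U=YYWW F=OOGB R=GBRR B=RRGB L=GBOO
After move 4 (R'): R=BRGR U=YGWR F=OYGW D=YOYB B=WRWB
Query 1: D[1] = O
Query 2: F[0] = O
Query 3: F[3] = W
Query 4: L[1] = B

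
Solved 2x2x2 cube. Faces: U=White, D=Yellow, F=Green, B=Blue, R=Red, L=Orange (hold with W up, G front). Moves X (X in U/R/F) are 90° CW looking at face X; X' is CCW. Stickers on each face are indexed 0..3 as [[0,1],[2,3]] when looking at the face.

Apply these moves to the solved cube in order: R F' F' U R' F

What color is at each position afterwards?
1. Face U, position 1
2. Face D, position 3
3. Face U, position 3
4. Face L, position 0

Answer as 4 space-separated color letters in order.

After move 1 (R): R=RRRR U=WGWG F=GYGY D=YBYB B=WBWB
After move 2 (F'): F=YYGG U=WGRR R=BRYR D=OOYB L=OGOW
After move 3 (F'): F=YGYG U=WGBY R=OROR D=GWYB L=OROR
After move 4 (U): U=BWYG F=ORYG R=WBOR B=ORWB L=YGOR
After move 5 (R'): R=BRWO U=BWYO F=OWYG D=GRYG B=BRWB
After move 6 (F): F=YOGW U=BWRG R=YROO D=WBYG L=YGOR
Query 1: U[1] = W
Query 2: D[3] = G
Query 3: U[3] = G
Query 4: L[0] = Y

Answer: W G G Y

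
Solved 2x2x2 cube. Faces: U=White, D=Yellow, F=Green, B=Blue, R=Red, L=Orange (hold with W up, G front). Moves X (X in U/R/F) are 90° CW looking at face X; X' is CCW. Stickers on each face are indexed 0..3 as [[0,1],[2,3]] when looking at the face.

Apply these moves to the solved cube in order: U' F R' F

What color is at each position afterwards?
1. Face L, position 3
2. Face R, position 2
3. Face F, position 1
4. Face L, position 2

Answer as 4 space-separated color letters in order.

After move 1 (U'): U=WWWW F=OOGG R=GGRR B=RRBB L=BBOO
After move 2 (F): F=GOGO U=WWOB R=WGWR D=RGYY L=BYOY
After move 3 (R'): R=GRWW U=WBOR F=GWGB D=ROYO B=YRGB
After move 4 (F): F=GGBW U=WBYY R=ORRW D=WGYO L=BROO
Query 1: L[3] = O
Query 2: R[2] = R
Query 3: F[1] = G
Query 4: L[2] = O

Answer: O R G O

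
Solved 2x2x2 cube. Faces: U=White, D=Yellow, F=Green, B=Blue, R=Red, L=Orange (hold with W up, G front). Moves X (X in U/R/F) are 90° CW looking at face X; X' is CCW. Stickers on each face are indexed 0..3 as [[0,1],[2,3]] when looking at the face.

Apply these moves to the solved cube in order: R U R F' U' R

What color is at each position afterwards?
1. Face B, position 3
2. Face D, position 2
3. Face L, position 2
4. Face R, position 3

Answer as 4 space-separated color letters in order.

After move 1 (R): R=RRRR U=WGWG F=GYGY D=YBYB B=WBWB
After move 2 (U): U=WWGG F=RRGY R=WBRR B=OOWB L=GYOO
After move 3 (R): R=RWRB U=WRGY F=RBGB D=YWYO B=GOWB
After move 4 (F'): F=BBRG U=WRRR R=WWYB D=YOYO L=GYOG
After move 5 (U'): U=RRWR F=GYRG R=BBYB B=WWWB L=GOOG
After move 6 (R): R=YBBB U=RYWG F=GORO D=YWYW B=RWRB
Query 1: B[3] = B
Query 2: D[2] = Y
Query 3: L[2] = O
Query 4: R[3] = B

Answer: B Y O B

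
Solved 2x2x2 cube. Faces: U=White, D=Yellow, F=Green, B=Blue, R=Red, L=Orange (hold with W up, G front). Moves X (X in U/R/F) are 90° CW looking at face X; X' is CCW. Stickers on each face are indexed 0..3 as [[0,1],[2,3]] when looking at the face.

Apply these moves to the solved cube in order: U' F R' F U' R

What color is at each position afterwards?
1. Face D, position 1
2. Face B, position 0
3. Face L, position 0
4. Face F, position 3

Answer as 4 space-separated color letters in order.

After move 1 (U'): U=WWWW F=OOGG R=GGRR B=RRBB L=BBOO
After move 2 (F): F=GOGO U=WWOB R=WGWR D=RGYY L=BYOY
After move 3 (R'): R=GRWW U=WBOR F=GWGB D=ROYO B=YRGB
After move 4 (F): F=GGBW U=WBYY R=ORRW D=WGYO L=BROO
After move 5 (U'): U=BYWY F=BRBW R=GGRW B=ORGB L=YROO
After move 6 (R): R=RGWG U=BRWW F=BGBO D=WGYO B=YRYB
Query 1: D[1] = G
Query 2: B[0] = Y
Query 3: L[0] = Y
Query 4: F[3] = O

Answer: G Y Y O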